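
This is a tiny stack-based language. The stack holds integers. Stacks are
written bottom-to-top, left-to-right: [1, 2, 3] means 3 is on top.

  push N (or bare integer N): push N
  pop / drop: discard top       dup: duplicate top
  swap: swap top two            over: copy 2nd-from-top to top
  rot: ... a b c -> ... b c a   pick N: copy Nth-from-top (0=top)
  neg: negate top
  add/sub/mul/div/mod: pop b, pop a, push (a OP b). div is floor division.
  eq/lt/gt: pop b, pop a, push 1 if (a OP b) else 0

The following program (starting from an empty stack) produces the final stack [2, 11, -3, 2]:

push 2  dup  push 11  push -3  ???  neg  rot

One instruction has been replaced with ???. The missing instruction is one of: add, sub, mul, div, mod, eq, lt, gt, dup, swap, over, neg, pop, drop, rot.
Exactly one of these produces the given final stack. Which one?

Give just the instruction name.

Answer: neg

Derivation:
Stack before ???: [2, 2, 11, -3]
Stack after ???:  [2, 2, 11, 3]
The instruction that transforms [2, 2, 11, -3] -> [2, 2, 11, 3] is: neg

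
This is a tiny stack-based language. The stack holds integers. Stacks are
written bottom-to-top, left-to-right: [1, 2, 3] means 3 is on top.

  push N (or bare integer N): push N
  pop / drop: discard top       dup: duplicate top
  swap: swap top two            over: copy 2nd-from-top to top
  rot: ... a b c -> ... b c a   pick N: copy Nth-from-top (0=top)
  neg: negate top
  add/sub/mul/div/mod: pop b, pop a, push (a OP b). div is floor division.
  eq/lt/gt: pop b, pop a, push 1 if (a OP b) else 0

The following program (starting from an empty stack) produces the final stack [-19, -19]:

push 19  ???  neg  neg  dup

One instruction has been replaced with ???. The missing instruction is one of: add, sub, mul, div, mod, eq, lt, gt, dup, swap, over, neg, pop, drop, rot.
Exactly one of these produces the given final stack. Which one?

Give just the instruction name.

Stack before ???: [19]
Stack after ???:  [-19]
The instruction that transforms [19] -> [-19] is: neg

Answer: neg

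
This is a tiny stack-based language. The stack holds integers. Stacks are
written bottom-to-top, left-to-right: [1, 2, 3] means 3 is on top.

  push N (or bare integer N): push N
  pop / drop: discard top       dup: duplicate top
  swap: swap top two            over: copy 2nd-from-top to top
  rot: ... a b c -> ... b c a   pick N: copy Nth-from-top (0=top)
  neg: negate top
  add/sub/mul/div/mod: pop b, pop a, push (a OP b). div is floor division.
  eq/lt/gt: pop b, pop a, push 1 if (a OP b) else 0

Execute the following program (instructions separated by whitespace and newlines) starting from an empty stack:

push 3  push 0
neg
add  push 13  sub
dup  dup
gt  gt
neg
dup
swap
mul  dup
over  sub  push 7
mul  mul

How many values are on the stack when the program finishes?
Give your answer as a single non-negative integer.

After 'push 3': stack = [3] (depth 1)
After 'push 0': stack = [3, 0] (depth 2)
After 'neg': stack = [3, 0] (depth 2)
After 'add': stack = [3] (depth 1)
After 'push 13': stack = [3, 13] (depth 2)
After 'sub': stack = [-10] (depth 1)
After 'dup': stack = [-10, -10] (depth 2)
After 'dup': stack = [-10, -10, -10] (depth 3)
After 'gt': stack = [-10, 0] (depth 2)
After 'gt': stack = [0] (depth 1)
After 'neg': stack = [0] (depth 1)
After 'dup': stack = [0, 0] (depth 2)
After 'swap': stack = [0, 0] (depth 2)
After 'mul': stack = [0] (depth 1)
After 'dup': stack = [0, 0] (depth 2)
After 'over': stack = [0, 0, 0] (depth 3)
After 'sub': stack = [0, 0] (depth 2)
After 'push 7': stack = [0, 0, 7] (depth 3)
After 'mul': stack = [0, 0] (depth 2)
After 'mul': stack = [0] (depth 1)

Answer: 1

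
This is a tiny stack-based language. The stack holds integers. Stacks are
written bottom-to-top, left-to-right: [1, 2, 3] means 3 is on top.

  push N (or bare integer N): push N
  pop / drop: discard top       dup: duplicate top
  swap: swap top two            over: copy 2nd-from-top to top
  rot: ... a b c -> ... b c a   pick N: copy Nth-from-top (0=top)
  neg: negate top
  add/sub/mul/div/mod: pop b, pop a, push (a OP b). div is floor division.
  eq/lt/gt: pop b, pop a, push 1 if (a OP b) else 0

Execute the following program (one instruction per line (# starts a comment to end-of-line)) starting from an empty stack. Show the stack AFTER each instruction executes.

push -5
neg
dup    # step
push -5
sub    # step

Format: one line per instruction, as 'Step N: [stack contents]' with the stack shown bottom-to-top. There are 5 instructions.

Step 1: [-5]
Step 2: [5]
Step 3: [5, 5]
Step 4: [5, 5, -5]
Step 5: [5, 10]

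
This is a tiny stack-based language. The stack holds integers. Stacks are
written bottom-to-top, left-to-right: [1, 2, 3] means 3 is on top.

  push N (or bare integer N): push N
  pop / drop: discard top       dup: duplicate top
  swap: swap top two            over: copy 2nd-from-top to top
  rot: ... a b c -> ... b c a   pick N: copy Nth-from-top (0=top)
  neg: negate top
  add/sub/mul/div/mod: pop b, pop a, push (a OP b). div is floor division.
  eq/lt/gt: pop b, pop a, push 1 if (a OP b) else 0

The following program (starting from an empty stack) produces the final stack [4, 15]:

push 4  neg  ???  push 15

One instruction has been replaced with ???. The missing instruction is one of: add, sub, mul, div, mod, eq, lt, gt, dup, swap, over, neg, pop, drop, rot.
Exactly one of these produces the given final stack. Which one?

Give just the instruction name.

Answer: neg

Derivation:
Stack before ???: [-4]
Stack after ???:  [4]
The instruction that transforms [-4] -> [4] is: neg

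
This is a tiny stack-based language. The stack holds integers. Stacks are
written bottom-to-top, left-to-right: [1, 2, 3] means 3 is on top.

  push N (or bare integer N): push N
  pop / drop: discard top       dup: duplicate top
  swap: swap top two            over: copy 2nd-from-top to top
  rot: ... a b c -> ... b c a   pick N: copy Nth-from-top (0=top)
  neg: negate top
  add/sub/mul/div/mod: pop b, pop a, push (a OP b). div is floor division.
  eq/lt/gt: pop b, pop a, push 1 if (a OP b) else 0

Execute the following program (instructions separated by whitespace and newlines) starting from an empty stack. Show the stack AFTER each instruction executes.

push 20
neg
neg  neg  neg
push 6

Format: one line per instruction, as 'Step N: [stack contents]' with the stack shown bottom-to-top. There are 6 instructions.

Step 1: [20]
Step 2: [-20]
Step 3: [20]
Step 4: [-20]
Step 5: [20]
Step 6: [20, 6]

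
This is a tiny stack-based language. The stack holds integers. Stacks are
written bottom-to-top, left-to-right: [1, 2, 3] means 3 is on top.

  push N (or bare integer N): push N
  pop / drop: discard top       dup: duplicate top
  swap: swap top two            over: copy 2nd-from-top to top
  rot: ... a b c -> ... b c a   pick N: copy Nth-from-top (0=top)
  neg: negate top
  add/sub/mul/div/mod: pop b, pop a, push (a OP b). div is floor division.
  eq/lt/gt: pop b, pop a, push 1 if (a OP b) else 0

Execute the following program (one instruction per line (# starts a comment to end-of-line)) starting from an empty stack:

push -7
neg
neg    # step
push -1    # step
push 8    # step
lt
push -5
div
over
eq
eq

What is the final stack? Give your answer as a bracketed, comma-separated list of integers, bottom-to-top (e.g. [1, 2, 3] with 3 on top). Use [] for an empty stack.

Answer: [0]

Derivation:
After 'push -7': [-7]
After 'neg': [7]
After 'neg': [-7]
After 'push -1': [-7, -1]
After 'push 8': [-7, -1, 8]
After 'lt': [-7, 1]
After 'push -5': [-7, 1, -5]
After 'div': [-7, -1]
After 'over': [-7, -1, -7]
After 'eq': [-7, 0]
After 'eq': [0]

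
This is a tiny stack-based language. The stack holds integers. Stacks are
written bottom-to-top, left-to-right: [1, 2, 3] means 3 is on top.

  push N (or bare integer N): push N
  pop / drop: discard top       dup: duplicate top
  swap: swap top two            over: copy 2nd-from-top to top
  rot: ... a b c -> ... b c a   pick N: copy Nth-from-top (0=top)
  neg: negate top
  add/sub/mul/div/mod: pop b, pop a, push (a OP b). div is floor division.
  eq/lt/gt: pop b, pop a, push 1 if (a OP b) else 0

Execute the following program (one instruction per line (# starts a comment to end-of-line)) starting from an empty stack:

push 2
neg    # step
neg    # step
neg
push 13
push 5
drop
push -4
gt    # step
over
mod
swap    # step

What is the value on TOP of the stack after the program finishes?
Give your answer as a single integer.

After 'push 2': [2]
After 'neg': [-2]
After 'neg': [2]
After 'neg': [-2]
After 'push 13': [-2, 13]
After 'push 5': [-2, 13, 5]
After 'drop': [-2, 13]
After 'push -4': [-2, 13, -4]
After 'gt': [-2, 1]
After 'over': [-2, 1, -2]
After 'mod': [-2, -1]
After 'swap': [-1, -2]

Answer: -2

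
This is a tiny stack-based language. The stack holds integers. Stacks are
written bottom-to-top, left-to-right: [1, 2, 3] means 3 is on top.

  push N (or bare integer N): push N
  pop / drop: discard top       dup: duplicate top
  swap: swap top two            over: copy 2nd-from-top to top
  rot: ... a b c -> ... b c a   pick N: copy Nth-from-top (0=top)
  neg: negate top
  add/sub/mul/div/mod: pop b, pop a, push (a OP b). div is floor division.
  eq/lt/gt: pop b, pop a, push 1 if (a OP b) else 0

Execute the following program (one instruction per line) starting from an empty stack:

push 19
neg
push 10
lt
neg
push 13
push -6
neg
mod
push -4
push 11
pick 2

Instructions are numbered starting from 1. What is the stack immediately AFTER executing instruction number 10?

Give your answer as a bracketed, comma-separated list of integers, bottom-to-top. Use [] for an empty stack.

Answer: [-1, 1, -4]

Derivation:
Step 1 ('push 19'): [19]
Step 2 ('neg'): [-19]
Step 3 ('push 10'): [-19, 10]
Step 4 ('lt'): [1]
Step 5 ('neg'): [-1]
Step 6 ('push 13'): [-1, 13]
Step 7 ('push -6'): [-1, 13, -6]
Step 8 ('neg'): [-1, 13, 6]
Step 9 ('mod'): [-1, 1]
Step 10 ('push -4'): [-1, 1, -4]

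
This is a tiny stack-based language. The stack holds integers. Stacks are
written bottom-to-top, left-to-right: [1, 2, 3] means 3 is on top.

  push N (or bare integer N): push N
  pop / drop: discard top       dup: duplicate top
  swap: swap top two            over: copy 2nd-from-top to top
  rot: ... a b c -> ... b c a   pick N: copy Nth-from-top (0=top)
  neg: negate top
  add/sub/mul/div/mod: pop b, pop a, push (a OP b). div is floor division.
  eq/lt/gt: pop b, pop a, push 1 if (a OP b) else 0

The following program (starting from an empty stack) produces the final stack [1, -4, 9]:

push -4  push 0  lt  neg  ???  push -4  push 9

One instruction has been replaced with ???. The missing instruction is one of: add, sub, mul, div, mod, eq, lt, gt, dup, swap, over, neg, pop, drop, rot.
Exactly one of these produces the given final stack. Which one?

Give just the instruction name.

Answer: neg

Derivation:
Stack before ???: [-1]
Stack after ???:  [1]
The instruction that transforms [-1] -> [1] is: neg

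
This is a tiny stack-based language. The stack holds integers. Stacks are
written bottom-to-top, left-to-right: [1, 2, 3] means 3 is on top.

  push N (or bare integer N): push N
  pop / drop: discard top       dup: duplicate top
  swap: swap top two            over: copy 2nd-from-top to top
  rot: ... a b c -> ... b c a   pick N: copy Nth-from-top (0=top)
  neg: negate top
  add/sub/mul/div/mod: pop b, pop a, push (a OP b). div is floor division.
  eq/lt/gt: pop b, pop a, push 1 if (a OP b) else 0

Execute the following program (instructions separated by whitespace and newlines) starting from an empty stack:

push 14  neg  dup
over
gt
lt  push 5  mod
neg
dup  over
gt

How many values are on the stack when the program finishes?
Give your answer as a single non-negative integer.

After 'push 14': stack = [14] (depth 1)
After 'neg': stack = [-14] (depth 1)
After 'dup': stack = [-14, -14] (depth 2)
After 'over': stack = [-14, -14, -14] (depth 3)
After 'gt': stack = [-14, 0] (depth 2)
After 'lt': stack = [1] (depth 1)
After 'push 5': stack = [1, 5] (depth 2)
After 'mod': stack = [1] (depth 1)
After 'neg': stack = [-1] (depth 1)
After 'dup': stack = [-1, -1] (depth 2)
After 'over': stack = [-1, -1, -1] (depth 3)
After 'gt': stack = [-1, 0] (depth 2)

Answer: 2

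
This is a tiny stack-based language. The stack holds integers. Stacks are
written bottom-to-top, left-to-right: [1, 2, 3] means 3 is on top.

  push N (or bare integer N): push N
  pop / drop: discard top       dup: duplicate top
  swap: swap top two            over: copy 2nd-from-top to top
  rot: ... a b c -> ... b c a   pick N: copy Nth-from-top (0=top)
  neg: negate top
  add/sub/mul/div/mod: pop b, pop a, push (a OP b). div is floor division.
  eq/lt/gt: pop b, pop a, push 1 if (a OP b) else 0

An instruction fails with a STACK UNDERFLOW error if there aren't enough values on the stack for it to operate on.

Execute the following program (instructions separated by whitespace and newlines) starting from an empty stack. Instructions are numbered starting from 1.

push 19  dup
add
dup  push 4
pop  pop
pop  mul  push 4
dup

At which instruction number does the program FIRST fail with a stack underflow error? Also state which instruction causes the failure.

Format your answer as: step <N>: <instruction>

Step 1 ('push 19'): stack = [19], depth = 1
Step 2 ('dup'): stack = [19, 19], depth = 2
Step 3 ('add'): stack = [38], depth = 1
Step 4 ('dup'): stack = [38, 38], depth = 2
Step 5 ('push 4'): stack = [38, 38, 4], depth = 3
Step 6 ('pop'): stack = [38, 38], depth = 2
Step 7 ('pop'): stack = [38], depth = 1
Step 8 ('pop'): stack = [], depth = 0
Step 9 ('mul'): needs 2 value(s) but depth is 0 — STACK UNDERFLOW

Answer: step 9: mul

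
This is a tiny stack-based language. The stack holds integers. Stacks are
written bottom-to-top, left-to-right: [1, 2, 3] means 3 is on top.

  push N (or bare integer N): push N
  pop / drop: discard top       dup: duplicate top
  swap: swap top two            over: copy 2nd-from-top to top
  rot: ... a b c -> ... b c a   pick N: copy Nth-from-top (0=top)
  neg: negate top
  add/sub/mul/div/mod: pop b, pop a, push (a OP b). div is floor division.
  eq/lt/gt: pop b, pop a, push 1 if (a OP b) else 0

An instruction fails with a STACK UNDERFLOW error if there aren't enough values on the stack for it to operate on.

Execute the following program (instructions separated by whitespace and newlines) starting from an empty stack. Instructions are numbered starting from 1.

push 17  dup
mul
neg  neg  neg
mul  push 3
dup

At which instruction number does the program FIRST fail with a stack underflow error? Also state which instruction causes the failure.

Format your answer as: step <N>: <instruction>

Step 1 ('push 17'): stack = [17], depth = 1
Step 2 ('dup'): stack = [17, 17], depth = 2
Step 3 ('mul'): stack = [289], depth = 1
Step 4 ('neg'): stack = [-289], depth = 1
Step 5 ('neg'): stack = [289], depth = 1
Step 6 ('neg'): stack = [-289], depth = 1
Step 7 ('mul'): needs 2 value(s) but depth is 1 — STACK UNDERFLOW

Answer: step 7: mul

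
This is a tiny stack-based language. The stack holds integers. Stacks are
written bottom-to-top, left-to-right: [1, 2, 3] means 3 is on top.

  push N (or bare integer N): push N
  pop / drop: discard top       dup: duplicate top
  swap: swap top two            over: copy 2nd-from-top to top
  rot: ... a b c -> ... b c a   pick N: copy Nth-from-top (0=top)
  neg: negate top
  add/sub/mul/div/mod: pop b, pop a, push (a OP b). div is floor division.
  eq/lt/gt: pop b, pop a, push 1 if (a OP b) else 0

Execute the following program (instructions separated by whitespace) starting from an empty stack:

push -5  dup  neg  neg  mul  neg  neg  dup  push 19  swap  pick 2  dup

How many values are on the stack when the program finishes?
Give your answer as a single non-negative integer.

After 'push -5': stack = [-5] (depth 1)
After 'dup': stack = [-5, -5] (depth 2)
After 'neg': stack = [-5, 5] (depth 2)
After 'neg': stack = [-5, -5] (depth 2)
After 'mul': stack = [25] (depth 1)
After 'neg': stack = [-25] (depth 1)
After 'neg': stack = [25] (depth 1)
After 'dup': stack = [25, 25] (depth 2)
After 'push 19': stack = [25, 25, 19] (depth 3)
After 'swap': stack = [25, 19, 25] (depth 3)
After 'pick 2': stack = [25, 19, 25, 25] (depth 4)
After 'dup': stack = [25, 19, 25, 25, 25] (depth 5)

Answer: 5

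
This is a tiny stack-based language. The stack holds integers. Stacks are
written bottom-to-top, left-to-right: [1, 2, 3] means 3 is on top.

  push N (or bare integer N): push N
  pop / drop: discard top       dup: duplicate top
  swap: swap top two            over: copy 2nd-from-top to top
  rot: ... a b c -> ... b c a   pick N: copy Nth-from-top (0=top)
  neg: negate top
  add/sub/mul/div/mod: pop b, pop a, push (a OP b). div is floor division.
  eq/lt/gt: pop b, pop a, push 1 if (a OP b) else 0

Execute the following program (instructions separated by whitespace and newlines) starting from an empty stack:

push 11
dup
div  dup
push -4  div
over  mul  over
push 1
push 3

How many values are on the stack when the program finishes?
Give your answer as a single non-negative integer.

After 'push 11': stack = [11] (depth 1)
After 'dup': stack = [11, 11] (depth 2)
After 'div': stack = [1] (depth 1)
After 'dup': stack = [1, 1] (depth 2)
After 'push -4': stack = [1, 1, -4] (depth 3)
After 'div': stack = [1, -1] (depth 2)
After 'over': stack = [1, -1, 1] (depth 3)
After 'mul': stack = [1, -1] (depth 2)
After 'over': stack = [1, -1, 1] (depth 3)
After 'push 1': stack = [1, -1, 1, 1] (depth 4)
After 'push 3': stack = [1, -1, 1, 1, 3] (depth 5)

Answer: 5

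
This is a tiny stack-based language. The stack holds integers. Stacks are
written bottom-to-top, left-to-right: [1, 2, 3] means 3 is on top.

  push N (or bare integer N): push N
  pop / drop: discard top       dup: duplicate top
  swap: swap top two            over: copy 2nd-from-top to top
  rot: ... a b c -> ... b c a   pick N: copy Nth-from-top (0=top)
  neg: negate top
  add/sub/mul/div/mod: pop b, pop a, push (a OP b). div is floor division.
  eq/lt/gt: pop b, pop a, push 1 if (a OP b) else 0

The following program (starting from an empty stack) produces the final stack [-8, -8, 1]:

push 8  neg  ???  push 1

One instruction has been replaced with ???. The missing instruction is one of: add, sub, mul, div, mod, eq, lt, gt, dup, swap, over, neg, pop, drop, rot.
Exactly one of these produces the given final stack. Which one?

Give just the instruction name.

Answer: dup

Derivation:
Stack before ???: [-8]
Stack after ???:  [-8, -8]
The instruction that transforms [-8] -> [-8, -8] is: dup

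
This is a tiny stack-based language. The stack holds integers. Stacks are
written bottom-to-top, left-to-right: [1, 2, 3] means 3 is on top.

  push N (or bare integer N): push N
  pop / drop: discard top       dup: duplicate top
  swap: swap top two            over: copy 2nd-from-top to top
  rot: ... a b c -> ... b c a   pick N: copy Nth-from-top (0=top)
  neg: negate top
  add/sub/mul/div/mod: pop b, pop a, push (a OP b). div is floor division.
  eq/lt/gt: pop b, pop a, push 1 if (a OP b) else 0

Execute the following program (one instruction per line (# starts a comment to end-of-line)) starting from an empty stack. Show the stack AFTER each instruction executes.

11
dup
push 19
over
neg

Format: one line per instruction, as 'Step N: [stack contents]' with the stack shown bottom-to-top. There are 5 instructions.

Step 1: [11]
Step 2: [11, 11]
Step 3: [11, 11, 19]
Step 4: [11, 11, 19, 11]
Step 5: [11, 11, 19, -11]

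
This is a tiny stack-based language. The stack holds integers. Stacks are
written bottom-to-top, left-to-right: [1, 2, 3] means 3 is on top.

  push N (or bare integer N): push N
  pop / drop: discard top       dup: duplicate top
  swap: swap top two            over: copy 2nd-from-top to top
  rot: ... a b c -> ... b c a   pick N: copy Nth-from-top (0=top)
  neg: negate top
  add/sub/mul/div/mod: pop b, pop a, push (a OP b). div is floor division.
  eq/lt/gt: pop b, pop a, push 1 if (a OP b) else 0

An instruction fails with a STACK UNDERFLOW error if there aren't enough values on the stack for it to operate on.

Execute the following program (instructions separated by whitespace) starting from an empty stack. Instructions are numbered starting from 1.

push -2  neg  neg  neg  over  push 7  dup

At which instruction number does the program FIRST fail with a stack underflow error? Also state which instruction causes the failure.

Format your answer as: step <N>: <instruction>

Step 1 ('push -2'): stack = [-2], depth = 1
Step 2 ('neg'): stack = [2], depth = 1
Step 3 ('neg'): stack = [-2], depth = 1
Step 4 ('neg'): stack = [2], depth = 1
Step 5 ('over'): needs 2 value(s) but depth is 1 — STACK UNDERFLOW

Answer: step 5: over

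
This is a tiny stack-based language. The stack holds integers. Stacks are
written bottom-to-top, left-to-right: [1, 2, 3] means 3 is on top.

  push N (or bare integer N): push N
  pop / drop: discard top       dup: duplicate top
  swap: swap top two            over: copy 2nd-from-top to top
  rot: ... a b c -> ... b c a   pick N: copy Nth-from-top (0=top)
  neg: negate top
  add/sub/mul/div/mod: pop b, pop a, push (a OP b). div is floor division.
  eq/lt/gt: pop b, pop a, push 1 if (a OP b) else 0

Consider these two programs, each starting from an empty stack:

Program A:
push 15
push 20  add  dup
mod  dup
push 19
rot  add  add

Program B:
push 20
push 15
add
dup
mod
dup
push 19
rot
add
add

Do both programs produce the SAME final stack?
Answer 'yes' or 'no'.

Answer: yes

Derivation:
Program A trace:
  After 'push 15': [15]
  After 'push 20': [15, 20]
  After 'add': [35]
  After 'dup': [35, 35]
  After 'mod': [0]
  After 'dup': [0, 0]
  After 'push 19': [0, 0, 19]
  After 'rot': [0, 19, 0]
  After 'add': [0, 19]
  After 'add': [19]
Program A final stack: [19]

Program B trace:
  After 'push 20': [20]
  After 'push 15': [20, 15]
  After 'add': [35]
  After 'dup': [35, 35]
  After 'mod': [0]
  After 'dup': [0, 0]
  After 'push 19': [0, 0, 19]
  After 'rot': [0, 19, 0]
  After 'add': [0, 19]
  After 'add': [19]
Program B final stack: [19]
Same: yes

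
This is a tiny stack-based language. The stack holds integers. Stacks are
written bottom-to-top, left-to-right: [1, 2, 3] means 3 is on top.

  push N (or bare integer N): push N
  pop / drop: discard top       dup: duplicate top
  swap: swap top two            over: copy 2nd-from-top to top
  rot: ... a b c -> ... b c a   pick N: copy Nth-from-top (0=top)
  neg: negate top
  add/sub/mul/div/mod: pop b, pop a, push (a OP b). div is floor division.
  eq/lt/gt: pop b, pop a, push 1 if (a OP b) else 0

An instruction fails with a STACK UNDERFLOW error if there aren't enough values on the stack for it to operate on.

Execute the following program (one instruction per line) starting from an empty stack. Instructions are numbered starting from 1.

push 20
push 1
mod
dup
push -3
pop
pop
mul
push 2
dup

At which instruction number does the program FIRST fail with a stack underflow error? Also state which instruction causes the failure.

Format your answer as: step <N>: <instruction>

Step 1 ('push 20'): stack = [20], depth = 1
Step 2 ('push 1'): stack = [20, 1], depth = 2
Step 3 ('mod'): stack = [0], depth = 1
Step 4 ('dup'): stack = [0, 0], depth = 2
Step 5 ('push -3'): stack = [0, 0, -3], depth = 3
Step 6 ('pop'): stack = [0, 0], depth = 2
Step 7 ('pop'): stack = [0], depth = 1
Step 8 ('mul'): needs 2 value(s) but depth is 1 — STACK UNDERFLOW

Answer: step 8: mul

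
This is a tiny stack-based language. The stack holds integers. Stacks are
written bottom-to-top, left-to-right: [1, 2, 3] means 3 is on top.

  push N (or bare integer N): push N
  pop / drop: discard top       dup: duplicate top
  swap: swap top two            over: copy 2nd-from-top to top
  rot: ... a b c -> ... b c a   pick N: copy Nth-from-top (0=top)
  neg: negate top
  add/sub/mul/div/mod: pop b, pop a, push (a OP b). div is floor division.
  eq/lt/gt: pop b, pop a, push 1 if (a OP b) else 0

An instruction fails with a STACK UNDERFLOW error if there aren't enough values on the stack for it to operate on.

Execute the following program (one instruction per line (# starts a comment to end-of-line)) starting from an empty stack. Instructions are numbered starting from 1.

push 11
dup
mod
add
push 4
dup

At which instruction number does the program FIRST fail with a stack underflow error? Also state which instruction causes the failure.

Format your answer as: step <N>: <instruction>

Step 1 ('push 11'): stack = [11], depth = 1
Step 2 ('dup'): stack = [11, 11], depth = 2
Step 3 ('mod'): stack = [0], depth = 1
Step 4 ('add'): needs 2 value(s) but depth is 1 — STACK UNDERFLOW

Answer: step 4: add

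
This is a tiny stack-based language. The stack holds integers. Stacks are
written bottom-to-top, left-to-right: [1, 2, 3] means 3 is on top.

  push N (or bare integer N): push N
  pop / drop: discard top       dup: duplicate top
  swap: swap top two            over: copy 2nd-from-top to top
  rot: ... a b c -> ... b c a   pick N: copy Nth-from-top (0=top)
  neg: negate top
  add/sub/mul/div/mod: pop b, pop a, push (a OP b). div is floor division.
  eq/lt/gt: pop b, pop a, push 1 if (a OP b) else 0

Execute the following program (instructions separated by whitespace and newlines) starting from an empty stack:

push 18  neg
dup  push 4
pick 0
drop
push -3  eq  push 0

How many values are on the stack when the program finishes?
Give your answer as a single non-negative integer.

Answer: 4

Derivation:
After 'push 18': stack = [18] (depth 1)
After 'neg': stack = [-18] (depth 1)
After 'dup': stack = [-18, -18] (depth 2)
After 'push 4': stack = [-18, -18, 4] (depth 3)
After 'pick 0': stack = [-18, -18, 4, 4] (depth 4)
After 'drop': stack = [-18, -18, 4] (depth 3)
After 'push -3': stack = [-18, -18, 4, -3] (depth 4)
After 'eq': stack = [-18, -18, 0] (depth 3)
After 'push 0': stack = [-18, -18, 0, 0] (depth 4)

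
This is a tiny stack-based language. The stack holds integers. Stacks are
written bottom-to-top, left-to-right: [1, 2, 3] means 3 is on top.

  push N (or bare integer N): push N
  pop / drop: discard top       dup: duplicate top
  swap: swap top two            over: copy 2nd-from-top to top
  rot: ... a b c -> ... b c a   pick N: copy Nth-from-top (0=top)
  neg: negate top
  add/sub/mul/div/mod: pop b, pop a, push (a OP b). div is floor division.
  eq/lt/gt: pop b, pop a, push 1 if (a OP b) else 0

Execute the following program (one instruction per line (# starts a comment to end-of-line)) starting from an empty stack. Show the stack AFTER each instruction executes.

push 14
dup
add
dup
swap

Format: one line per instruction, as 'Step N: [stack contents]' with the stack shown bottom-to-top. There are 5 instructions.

Step 1: [14]
Step 2: [14, 14]
Step 3: [28]
Step 4: [28, 28]
Step 5: [28, 28]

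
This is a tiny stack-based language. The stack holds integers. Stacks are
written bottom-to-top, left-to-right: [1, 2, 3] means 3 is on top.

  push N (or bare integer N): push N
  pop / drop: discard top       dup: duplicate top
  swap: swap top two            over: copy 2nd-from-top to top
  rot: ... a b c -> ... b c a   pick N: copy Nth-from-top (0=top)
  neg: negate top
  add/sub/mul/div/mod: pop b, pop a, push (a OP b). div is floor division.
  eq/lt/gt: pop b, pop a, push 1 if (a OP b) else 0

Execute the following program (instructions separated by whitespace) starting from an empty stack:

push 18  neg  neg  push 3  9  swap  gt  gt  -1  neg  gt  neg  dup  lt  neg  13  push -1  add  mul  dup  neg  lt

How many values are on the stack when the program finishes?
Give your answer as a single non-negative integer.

After 'push 18': stack = [18] (depth 1)
After 'neg': stack = [-18] (depth 1)
After 'neg': stack = [18] (depth 1)
After 'push 3': stack = [18, 3] (depth 2)
After 'push 9': stack = [18, 3, 9] (depth 3)
After 'swap': stack = [18, 9, 3] (depth 3)
After 'gt': stack = [18, 1] (depth 2)
After 'gt': stack = [1] (depth 1)
After 'push -1': stack = [1, -1] (depth 2)
After 'neg': stack = [1, 1] (depth 2)
  ...
After 'dup': stack = [0, 0] (depth 2)
After 'lt': stack = [0] (depth 1)
After 'neg': stack = [0] (depth 1)
After 'push 13': stack = [0, 13] (depth 2)
After 'push -1': stack = [0, 13, -1] (depth 3)
After 'add': stack = [0, 12] (depth 2)
After 'mul': stack = [0] (depth 1)
After 'dup': stack = [0, 0] (depth 2)
After 'neg': stack = [0, 0] (depth 2)
After 'lt': stack = [0] (depth 1)

Answer: 1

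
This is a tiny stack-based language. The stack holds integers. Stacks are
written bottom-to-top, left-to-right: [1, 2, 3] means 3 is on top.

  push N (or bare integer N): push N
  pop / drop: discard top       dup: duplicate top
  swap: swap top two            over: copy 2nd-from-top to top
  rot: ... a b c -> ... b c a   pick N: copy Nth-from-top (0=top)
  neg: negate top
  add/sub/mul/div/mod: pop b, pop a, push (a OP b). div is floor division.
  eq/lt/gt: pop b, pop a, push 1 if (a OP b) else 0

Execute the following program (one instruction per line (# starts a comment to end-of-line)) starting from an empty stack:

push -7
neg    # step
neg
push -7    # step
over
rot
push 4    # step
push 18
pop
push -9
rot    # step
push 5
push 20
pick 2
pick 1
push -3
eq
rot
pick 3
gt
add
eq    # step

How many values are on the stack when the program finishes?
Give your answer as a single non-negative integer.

Answer: 7

Derivation:
After 'push -7': stack = [-7] (depth 1)
After 'neg': stack = [7] (depth 1)
After 'neg': stack = [-7] (depth 1)
After 'push -7': stack = [-7, -7] (depth 2)
After 'over': stack = [-7, -7, -7] (depth 3)
After 'rot': stack = [-7, -7, -7] (depth 3)
After 'push 4': stack = [-7, -7, -7, 4] (depth 4)
After 'push 18': stack = [-7, -7, -7, 4, 18] (depth 5)
After 'pop': stack = [-7, -7, -7, 4] (depth 4)
After 'push -9': stack = [-7, -7, -7, 4, -9] (depth 5)
  ...
After 'push 20': stack = [-7, -7, 4, -9, -7, 5, 20] (depth 7)
After 'pick 2': stack = [-7, -7, 4, -9, -7, 5, 20, -7] (depth 8)
After 'pick 1': stack = [-7, -7, 4, -9, -7, 5, 20, -7, 20] (depth 9)
After 'push -3': stack = [-7, -7, 4, -9, -7, 5, 20, -7, 20, -3] (depth 10)
After 'eq': stack = [-7, -7, 4, -9, -7, 5, 20, -7, 0] (depth 9)
After 'rot': stack = [-7, -7, 4, -9, -7, 5, -7, 0, 20] (depth 9)
After 'pick 3': stack = [-7, -7, 4, -9, -7, 5, -7, 0, 20, 5] (depth 10)
After 'gt': stack = [-7, -7, 4, -9, -7, 5, -7, 0, 1] (depth 9)
After 'add': stack = [-7, -7, 4, -9, -7, 5, -7, 1] (depth 8)
After 'eq': stack = [-7, -7, 4, -9, -7, 5, 0] (depth 7)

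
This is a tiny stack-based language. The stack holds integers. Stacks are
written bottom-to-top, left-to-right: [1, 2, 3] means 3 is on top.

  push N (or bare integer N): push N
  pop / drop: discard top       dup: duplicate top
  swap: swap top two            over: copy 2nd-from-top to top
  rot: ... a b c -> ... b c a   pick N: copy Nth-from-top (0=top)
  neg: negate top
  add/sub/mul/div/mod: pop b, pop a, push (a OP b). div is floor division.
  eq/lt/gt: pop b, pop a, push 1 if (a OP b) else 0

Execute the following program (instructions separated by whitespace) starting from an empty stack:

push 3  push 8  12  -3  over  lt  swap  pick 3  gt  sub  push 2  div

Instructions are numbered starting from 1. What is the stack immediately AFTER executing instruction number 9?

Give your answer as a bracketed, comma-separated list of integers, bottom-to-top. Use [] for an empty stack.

Answer: [3, 8, 1, 1]

Derivation:
Step 1 ('push 3'): [3]
Step 2 ('push 8'): [3, 8]
Step 3 ('12'): [3, 8, 12]
Step 4 ('-3'): [3, 8, 12, -3]
Step 5 ('over'): [3, 8, 12, -3, 12]
Step 6 ('lt'): [3, 8, 12, 1]
Step 7 ('swap'): [3, 8, 1, 12]
Step 8 ('pick 3'): [3, 8, 1, 12, 3]
Step 9 ('gt'): [3, 8, 1, 1]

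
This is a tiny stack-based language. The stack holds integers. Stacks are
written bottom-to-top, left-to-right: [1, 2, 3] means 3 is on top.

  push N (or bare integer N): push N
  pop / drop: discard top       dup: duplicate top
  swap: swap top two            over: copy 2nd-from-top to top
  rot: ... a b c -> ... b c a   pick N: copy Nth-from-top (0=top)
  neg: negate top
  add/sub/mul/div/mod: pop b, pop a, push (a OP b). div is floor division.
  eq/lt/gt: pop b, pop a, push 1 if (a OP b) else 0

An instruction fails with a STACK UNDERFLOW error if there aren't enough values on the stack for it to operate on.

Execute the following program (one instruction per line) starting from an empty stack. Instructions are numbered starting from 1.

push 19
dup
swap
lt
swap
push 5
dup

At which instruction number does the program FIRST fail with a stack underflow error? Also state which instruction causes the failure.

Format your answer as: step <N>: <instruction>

Step 1 ('push 19'): stack = [19], depth = 1
Step 2 ('dup'): stack = [19, 19], depth = 2
Step 3 ('swap'): stack = [19, 19], depth = 2
Step 4 ('lt'): stack = [0], depth = 1
Step 5 ('swap'): needs 2 value(s) but depth is 1 — STACK UNDERFLOW

Answer: step 5: swap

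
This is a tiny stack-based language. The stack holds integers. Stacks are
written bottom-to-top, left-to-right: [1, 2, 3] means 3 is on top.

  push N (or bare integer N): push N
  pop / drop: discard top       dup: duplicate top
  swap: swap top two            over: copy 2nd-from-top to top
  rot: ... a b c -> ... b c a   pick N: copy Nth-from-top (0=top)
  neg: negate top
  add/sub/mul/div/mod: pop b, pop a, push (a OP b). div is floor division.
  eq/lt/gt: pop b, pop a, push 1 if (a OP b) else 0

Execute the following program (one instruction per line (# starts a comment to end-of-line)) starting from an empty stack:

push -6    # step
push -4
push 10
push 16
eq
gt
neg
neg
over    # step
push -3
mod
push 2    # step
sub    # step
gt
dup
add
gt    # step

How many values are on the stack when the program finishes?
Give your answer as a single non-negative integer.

After 'push -6': stack = [-6] (depth 1)
After 'push -4': stack = [-6, -4] (depth 2)
After 'push 10': stack = [-6, -4, 10] (depth 3)
After 'push 16': stack = [-6, -4, 10, 16] (depth 4)
After 'eq': stack = [-6, -4, 0] (depth 3)
After 'gt': stack = [-6, 0] (depth 2)
After 'neg': stack = [-6, 0] (depth 2)
After 'neg': stack = [-6, 0] (depth 2)
After 'over': stack = [-6, 0, -6] (depth 3)
After 'push -3': stack = [-6, 0, -6, -3] (depth 4)
After 'mod': stack = [-6, 0, 0] (depth 3)
After 'push 2': stack = [-6, 0, 0, 2] (depth 4)
After 'sub': stack = [-6, 0, -2] (depth 3)
After 'gt': stack = [-6, 1] (depth 2)
After 'dup': stack = [-6, 1, 1] (depth 3)
After 'add': stack = [-6, 2] (depth 2)
After 'gt': stack = [0] (depth 1)

Answer: 1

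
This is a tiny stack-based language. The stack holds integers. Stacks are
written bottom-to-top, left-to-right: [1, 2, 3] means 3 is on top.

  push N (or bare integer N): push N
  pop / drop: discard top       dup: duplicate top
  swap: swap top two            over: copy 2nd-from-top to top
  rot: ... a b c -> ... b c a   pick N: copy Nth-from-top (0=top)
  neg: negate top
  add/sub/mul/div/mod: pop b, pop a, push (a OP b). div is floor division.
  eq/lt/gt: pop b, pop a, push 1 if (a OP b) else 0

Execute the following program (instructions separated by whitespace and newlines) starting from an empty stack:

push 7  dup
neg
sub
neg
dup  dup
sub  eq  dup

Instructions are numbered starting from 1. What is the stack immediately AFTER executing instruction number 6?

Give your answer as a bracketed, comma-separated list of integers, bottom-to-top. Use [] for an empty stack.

Step 1 ('push 7'): [7]
Step 2 ('dup'): [7, 7]
Step 3 ('neg'): [7, -7]
Step 4 ('sub'): [14]
Step 5 ('neg'): [-14]
Step 6 ('dup'): [-14, -14]

Answer: [-14, -14]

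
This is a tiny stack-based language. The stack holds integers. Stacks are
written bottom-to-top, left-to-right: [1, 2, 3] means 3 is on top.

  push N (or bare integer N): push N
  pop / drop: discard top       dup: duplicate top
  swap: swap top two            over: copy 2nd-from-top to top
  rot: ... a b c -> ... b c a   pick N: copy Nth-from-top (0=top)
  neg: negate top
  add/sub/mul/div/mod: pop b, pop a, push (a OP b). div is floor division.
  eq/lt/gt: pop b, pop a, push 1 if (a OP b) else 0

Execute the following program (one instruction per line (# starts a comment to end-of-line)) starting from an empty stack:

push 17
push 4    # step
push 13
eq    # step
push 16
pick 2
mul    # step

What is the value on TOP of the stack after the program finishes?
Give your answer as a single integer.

After 'push 17': [17]
After 'push 4': [17, 4]
After 'push 13': [17, 4, 13]
After 'eq': [17, 0]
After 'push 16': [17, 0, 16]
After 'pick 2': [17, 0, 16, 17]
After 'mul': [17, 0, 272]

Answer: 272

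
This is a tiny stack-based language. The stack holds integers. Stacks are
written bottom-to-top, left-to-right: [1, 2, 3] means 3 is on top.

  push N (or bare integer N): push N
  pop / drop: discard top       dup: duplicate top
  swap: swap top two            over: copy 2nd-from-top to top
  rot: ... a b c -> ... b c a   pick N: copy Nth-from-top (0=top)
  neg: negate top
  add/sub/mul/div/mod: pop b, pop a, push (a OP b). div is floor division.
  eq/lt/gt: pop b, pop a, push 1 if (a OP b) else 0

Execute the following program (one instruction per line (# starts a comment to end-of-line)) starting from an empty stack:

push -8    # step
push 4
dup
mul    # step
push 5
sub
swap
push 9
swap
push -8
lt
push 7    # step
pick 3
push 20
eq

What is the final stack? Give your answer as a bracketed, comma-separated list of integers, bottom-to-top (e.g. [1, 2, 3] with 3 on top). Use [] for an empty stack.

Answer: [11, 9, 0, 7, 0]

Derivation:
After 'push -8': [-8]
After 'push 4': [-8, 4]
After 'dup': [-8, 4, 4]
After 'mul': [-8, 16]
After 'push 5': [-8, 16, 5]
After 'sub': [-8, 11]
After 'swap': [11, -8]
After 'push 9': [11, -8, 9]
After 'swap': [11, 9, -8]
After 'push -8': [11, 9, -8, -8]
After 'lt': [11, 9, 0]
After 'push 7': [11, 9, 0, 7]
After 'pick 3': [11, 9, 0, 7, 11]
After 'push 20': [11, 9, 0, 7, 11, 20]
After 'eq': [11, 9, 0, 7, 0]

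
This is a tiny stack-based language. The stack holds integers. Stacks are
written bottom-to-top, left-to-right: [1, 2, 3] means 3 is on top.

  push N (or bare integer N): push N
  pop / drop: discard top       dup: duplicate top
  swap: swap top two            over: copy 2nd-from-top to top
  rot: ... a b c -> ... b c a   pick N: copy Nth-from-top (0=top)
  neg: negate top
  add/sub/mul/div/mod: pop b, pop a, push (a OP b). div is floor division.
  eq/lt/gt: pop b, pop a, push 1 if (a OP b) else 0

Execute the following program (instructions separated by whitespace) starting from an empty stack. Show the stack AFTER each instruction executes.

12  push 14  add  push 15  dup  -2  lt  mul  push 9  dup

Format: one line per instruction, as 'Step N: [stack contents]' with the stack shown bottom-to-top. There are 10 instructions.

Step 1: [12]
Step 2: [12, 14]
Step 3: [26]
Step 4: [26, 15]
Step 5: [26, 15, 15]
Step 6: [26, 15, 15, -2]
Step 7: [26, 15, 0]
Step 8: [26, 0]
Step 9: [26, 0, 9]
Step 10: [26, 0, 9, 9]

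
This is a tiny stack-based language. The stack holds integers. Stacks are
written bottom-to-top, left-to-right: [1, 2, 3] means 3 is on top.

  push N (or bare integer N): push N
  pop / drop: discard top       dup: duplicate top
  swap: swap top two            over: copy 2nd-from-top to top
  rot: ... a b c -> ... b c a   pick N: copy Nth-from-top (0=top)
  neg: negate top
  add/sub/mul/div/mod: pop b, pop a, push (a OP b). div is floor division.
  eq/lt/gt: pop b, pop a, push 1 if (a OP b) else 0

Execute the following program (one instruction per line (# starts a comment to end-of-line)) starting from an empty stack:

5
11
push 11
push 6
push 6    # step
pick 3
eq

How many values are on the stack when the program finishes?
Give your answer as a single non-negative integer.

After 'push 5': stack = [5] (depth 1)
After 'push 11': stack = [5, 11] (depth 2)
After 'push 11': stack = [5, 11, 11] (depth 3)
After 'push 6': stack = [5, 11, 11, 6] (depth 4)
After 'push 6': stack = [5, 11, 11, 6, 6] (depth 5)
After 'pick 3': stack = [5, 11, 11, 6, 6, 11] (depth 6)
After 'eq': stack = [5, 11, 11, 6, 0] (depth 5)

Answer: 5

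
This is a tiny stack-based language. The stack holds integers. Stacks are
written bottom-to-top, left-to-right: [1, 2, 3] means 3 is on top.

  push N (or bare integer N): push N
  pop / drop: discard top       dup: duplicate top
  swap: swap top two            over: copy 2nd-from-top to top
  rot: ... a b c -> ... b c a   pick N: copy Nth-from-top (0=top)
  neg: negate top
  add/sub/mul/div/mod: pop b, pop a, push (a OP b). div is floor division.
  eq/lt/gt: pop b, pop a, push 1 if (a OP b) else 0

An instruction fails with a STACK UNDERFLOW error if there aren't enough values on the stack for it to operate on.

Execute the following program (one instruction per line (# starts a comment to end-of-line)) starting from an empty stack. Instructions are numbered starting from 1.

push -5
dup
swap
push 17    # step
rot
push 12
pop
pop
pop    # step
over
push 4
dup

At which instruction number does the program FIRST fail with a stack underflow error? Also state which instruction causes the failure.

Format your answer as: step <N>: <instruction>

Answer: step 10: over

Derivation:
Step 1 ('push -5'): stack = [-5], depth = 1
Step 2 ('dup'): stack = [-5, -5], depth = 2
Step 3 ('swap'): stack = [-5, -5], depth = 2
Step 4 ('push 17'): stack = [-5, -5, 17], depth = 3
Step 5 ('rot'): stack = [-5, 17, -5], depth = 3
Step 6 ('push 12'): stack = [-5, 17, -5, 12], depth = 4
Step 7 ('pop'): stack = [-5, 17, -5], depth = 3
Step 8 ('pop'): stack = [-5, 17], depth = 2
Step 9 ('pop'): stack = [-5], depth = 1
Step 10 ('over'): needs 2 value(s) but depth is 1 — STACK UNDERFLOW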